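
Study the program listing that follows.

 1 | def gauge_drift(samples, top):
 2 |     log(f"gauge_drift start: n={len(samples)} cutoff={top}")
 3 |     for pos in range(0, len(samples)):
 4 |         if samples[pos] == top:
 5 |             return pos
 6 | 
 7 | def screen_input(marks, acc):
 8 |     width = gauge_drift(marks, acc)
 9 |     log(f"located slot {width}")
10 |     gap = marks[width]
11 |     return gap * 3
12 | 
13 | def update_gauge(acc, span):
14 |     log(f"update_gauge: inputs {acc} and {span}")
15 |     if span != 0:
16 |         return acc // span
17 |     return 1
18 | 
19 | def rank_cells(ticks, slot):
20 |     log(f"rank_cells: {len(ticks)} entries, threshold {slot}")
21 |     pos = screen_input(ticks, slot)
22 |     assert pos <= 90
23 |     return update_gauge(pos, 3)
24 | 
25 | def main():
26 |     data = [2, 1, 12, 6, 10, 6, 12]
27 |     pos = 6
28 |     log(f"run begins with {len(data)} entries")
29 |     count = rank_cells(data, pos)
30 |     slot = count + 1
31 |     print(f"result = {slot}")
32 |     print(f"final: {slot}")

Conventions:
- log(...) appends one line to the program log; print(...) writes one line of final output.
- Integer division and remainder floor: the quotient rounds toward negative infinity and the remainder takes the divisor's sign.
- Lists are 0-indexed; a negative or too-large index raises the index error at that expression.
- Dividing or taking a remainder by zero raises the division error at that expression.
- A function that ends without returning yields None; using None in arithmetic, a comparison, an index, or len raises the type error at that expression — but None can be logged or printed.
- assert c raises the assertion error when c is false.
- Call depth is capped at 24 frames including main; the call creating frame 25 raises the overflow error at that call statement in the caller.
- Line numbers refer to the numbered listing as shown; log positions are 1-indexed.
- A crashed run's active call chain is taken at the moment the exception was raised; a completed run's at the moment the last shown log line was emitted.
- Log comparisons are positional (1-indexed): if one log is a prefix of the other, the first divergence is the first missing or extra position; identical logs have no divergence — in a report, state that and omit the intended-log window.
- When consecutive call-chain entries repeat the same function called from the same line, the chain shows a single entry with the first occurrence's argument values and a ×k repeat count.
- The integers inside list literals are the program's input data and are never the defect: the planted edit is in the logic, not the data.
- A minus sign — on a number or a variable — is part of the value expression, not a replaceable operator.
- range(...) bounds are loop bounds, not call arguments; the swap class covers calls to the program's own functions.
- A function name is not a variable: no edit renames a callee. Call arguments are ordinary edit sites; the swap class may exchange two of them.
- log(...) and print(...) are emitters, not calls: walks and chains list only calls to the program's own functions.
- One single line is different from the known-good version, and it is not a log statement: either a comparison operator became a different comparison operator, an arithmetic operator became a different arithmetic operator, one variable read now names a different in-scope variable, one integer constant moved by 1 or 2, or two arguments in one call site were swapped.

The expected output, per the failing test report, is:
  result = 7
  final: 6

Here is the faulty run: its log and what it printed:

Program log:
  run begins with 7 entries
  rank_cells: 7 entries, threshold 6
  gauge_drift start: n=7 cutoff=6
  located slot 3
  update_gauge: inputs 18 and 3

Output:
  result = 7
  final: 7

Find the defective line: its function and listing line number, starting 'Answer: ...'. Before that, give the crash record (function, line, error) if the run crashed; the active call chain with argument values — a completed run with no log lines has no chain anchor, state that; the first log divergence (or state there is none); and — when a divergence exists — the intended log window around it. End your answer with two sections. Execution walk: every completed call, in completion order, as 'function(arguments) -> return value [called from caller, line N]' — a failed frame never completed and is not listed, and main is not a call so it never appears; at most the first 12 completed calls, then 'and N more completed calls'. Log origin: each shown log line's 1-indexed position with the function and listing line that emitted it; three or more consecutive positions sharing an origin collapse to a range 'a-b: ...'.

Answer: the defect is in main at line 32.
Key observation: The logs agree in full; only the final output differs.
Call chain: main -> rank_cells([2, 1, 12, 6, 10, 6, 12], 6) (called at line 29) -> update_gauge(18, 3) (called at line 23).
First divergence: none — the logs agree in full.
Execution walk:
  gauge_drift([2, 1, 12, 6, 10, 6, 12], 6) -> 3  [called from screen_input, line 8]
  screen_input([2, 1, 12, 6, 10, 6, 12], 6) -> 18  [called from rank_cells, line 21]
  update_gauge(18, 3) -> 6  [called from rank_cells, line 23]
  rank_cells([2, 1, 12, 6, 10, 6, 12], 6) -> 6  [called from main, line 29]
Log origin:
  1 — main, line 28
  2 — rank_cells, line 20
  3 — gauge_drift, line 2
  4 — screen_input, line 9
  5 — update_gauge, line 14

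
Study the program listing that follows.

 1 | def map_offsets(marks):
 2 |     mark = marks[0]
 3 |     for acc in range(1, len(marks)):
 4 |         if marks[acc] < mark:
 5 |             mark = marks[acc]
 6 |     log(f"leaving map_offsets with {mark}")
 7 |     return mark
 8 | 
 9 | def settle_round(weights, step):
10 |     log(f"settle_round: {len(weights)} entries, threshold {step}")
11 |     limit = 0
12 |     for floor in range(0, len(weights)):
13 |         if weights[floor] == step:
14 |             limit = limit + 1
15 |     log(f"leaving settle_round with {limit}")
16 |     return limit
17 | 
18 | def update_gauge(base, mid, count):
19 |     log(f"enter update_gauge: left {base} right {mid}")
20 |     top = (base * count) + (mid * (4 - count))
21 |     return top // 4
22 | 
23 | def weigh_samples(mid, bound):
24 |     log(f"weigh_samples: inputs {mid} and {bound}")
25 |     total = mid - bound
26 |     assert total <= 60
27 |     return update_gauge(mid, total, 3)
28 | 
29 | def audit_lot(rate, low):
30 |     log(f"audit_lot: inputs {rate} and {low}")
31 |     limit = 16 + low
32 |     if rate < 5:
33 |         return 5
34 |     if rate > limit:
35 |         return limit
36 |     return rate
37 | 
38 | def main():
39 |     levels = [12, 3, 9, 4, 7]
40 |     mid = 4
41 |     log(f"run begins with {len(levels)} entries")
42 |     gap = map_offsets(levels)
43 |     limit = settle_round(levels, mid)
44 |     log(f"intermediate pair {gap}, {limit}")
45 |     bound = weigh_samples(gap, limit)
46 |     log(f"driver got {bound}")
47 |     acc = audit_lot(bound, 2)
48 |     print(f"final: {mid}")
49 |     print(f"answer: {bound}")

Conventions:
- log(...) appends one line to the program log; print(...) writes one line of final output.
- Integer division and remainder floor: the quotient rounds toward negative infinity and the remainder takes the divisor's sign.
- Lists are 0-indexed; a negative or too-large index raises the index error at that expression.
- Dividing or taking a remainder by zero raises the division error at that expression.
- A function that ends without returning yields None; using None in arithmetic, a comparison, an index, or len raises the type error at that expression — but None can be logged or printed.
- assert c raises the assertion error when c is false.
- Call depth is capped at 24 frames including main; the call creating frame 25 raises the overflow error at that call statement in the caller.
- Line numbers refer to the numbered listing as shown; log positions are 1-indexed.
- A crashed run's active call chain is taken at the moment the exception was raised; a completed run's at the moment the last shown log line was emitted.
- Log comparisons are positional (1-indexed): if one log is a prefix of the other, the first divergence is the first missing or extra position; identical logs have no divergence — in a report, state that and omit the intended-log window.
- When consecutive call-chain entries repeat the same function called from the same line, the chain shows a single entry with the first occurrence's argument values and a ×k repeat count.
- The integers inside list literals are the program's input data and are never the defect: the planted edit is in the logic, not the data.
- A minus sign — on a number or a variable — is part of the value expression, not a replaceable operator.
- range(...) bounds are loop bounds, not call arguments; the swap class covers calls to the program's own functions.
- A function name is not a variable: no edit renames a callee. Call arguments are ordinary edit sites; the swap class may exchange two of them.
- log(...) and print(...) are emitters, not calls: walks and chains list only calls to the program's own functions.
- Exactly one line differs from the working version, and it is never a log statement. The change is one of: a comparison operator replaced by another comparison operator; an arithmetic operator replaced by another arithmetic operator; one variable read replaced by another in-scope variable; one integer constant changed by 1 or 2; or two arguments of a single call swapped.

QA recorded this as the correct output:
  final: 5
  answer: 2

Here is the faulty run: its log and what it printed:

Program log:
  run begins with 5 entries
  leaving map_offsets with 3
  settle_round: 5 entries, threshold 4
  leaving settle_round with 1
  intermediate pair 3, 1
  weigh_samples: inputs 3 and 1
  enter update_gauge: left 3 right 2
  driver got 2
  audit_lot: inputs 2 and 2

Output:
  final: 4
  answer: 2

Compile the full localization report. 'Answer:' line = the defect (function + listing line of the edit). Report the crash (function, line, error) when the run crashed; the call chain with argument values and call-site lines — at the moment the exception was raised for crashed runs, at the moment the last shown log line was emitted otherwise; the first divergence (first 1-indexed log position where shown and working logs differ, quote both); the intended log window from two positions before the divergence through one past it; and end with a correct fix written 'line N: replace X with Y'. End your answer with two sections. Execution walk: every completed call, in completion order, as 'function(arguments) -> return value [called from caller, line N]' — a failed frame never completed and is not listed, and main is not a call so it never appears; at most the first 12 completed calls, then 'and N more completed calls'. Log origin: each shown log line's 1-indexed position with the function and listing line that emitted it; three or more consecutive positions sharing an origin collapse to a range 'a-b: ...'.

Answer: the defect is in main at line 48.
Key observation: The two runs log identically and part ways only at the printed values.
Call chain: main -> audit_lot(2, 2) (called at line 47).
First divergence: none (the log streams are identical).
Execution walk:
  map_offsets([12, 3, 9, 4, 7]) -> 3  [called from main, line 42]
  settle_round([12, 3, 9, 4, 7], 4) -> 1  [called from main, line 43]
  update_gauge(3, 2, 3) -> 2  [called from weigh_samples, line 27]
  weigh_samples(3, 1) -> 2  [called from main, line 45]
  audit_lot(2, 2) -> 5  [called from main, line 47]
Log origin:
  1 — main, line 41
  2 — map_offsets, line 6
  3 — settle_round, line 10
  4 — settle_round, line 15
  5 — main, line 44
  6 — weigh_samples, line 24
  7 — update_gauge, line 19
  8 — main, line 46
  9 — audit_lot, line 30
A correct fix: line 48: replace `mid` with `acc`.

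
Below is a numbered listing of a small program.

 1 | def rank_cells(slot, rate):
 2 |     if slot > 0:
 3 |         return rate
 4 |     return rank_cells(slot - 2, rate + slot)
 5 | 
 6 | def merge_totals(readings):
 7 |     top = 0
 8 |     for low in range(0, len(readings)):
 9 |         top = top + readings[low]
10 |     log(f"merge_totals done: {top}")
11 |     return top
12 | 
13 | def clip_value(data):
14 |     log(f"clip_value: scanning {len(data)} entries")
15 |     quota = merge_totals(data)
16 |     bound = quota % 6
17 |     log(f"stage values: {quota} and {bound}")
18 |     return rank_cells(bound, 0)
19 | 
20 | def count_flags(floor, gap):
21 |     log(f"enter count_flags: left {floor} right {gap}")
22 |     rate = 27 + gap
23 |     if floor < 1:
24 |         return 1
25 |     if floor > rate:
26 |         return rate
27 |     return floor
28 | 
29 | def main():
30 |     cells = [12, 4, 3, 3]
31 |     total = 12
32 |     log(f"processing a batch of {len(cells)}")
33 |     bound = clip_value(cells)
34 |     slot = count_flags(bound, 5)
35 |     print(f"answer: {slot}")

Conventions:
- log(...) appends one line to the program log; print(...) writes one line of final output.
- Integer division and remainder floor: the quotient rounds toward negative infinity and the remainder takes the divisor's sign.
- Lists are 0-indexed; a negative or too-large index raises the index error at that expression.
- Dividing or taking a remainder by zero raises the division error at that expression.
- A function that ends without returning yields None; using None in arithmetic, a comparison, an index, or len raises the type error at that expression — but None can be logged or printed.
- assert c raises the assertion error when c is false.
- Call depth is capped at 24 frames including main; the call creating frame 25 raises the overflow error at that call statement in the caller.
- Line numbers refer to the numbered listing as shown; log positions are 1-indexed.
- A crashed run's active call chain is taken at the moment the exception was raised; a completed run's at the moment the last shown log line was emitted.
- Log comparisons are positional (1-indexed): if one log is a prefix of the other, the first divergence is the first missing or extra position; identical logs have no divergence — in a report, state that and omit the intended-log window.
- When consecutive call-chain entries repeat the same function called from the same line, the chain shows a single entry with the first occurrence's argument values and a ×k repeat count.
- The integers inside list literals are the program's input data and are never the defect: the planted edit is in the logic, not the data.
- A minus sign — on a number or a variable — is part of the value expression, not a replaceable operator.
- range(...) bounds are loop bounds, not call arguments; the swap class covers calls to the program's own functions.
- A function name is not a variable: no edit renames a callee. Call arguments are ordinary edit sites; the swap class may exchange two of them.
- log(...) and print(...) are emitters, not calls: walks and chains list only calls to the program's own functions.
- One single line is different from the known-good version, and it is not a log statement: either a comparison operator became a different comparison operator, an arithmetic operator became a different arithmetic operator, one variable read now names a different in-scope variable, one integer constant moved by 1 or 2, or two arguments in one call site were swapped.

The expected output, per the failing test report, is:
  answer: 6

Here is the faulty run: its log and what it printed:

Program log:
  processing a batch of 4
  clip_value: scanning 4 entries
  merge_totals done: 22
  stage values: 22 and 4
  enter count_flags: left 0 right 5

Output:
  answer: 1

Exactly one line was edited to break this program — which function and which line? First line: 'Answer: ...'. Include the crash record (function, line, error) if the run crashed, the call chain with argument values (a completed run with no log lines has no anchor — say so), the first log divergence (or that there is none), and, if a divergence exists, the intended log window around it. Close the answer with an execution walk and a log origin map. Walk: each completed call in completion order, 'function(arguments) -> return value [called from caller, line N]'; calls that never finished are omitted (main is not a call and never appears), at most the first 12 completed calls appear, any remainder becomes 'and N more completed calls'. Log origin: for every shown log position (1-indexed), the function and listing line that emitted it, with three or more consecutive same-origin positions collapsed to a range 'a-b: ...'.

Answer: the defect is in rank_cells at line 2.
Key fact: At log position 5 the runs split — shown 'enter count_flags: left 0 right 5', but the working version logs 'enter count_flags: left 6 right 5'.
Call chain: main -> count_flags(0, 5) (called at line 34).
First divergence: position 5; shown 'enter count_flags: left 0 right 5' vs intended 'enter count_flags: left 6 right 5'.
Intended log window:
  3: merge_totals done: 22
  4: stage values: 22 and 4
  5: enter count_flags: left 6 right 5
Execution walk:
  merge_totals([12, 4, 3, 3]) -> 22  [called from clip_value, line 15]
  rank_cells(4, 0) -> 0  [called from clip_value, line 18]
  clip_value([12, 4, 3, 3]) -> 0  [called from main, line 33]
  count_flags(0, 5) -> 1  [called from main, line 34]
Origin of each log line:
  1: emitted by main (line 32)
  2: emitted by clip_value (line 14)
  3: emitted by merge_totals (line 10)
  4: emitted by clip_value (line 17)
  5: emitted by count_flags (line 21)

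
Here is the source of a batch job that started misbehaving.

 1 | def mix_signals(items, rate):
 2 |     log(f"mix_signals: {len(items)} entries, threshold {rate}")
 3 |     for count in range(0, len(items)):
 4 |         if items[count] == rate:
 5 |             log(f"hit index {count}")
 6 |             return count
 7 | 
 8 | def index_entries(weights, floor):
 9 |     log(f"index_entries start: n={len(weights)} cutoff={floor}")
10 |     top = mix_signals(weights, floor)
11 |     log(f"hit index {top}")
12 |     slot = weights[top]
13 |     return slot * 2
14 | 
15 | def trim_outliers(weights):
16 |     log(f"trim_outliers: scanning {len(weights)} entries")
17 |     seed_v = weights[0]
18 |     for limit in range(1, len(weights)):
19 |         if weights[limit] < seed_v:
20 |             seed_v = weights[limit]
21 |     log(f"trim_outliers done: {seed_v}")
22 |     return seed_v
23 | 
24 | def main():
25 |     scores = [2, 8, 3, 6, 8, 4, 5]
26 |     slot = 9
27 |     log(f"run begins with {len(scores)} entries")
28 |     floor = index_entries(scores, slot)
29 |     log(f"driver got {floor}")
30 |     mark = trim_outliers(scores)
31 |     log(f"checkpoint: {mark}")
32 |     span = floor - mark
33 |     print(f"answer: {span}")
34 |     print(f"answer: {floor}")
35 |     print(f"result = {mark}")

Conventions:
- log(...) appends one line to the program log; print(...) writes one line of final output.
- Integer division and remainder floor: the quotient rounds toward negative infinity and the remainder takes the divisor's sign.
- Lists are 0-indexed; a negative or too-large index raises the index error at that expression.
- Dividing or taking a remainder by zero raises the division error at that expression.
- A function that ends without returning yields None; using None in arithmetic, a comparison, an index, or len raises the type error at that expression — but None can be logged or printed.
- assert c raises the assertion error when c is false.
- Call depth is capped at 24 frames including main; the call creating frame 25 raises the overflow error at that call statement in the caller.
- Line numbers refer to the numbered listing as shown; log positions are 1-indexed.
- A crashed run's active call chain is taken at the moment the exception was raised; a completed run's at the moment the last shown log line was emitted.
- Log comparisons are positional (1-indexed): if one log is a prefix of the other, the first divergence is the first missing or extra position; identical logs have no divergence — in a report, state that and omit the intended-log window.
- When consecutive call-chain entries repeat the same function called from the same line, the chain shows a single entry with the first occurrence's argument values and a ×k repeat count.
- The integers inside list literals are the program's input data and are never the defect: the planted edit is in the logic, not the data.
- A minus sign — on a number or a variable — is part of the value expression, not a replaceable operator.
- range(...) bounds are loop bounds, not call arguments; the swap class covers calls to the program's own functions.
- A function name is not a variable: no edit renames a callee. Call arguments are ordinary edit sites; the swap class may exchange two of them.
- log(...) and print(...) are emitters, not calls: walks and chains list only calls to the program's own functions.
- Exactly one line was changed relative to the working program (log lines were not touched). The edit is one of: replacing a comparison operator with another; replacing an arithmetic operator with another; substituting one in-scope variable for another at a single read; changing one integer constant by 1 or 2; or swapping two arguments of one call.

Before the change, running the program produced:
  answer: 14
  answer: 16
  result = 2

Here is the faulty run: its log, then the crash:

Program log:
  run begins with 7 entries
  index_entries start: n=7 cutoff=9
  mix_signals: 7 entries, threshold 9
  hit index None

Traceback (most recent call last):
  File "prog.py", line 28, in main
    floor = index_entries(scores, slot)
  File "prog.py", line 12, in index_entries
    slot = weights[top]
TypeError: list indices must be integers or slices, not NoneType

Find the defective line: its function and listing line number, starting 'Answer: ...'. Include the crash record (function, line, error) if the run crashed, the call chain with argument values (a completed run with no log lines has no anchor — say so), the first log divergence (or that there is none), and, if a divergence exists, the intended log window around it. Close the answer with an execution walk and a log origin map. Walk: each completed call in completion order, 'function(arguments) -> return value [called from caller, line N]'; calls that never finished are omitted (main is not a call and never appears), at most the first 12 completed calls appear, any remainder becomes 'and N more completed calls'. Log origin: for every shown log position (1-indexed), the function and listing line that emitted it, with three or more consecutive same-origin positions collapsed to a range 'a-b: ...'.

Answer: the defect is in main at line 26.
Key observation: The earliest visible damage is log position 2 — 'index_entries start: n=7 cutoff=9' rather than the intended 'index_entries start: n=7 cutoff=8'.
Crash: index_entries, line 12, TypeError.
Call chain: main -> index_entries([2, 8, 3, 6, 8, 4, 5], 9) (called at line 28).
First divergence: position 2 — the shown line 'index_entries start: n=7 cutoff=9' should read 'index_entries start: n=7 cutoff=8'.
Intended log window:
  1: run begins with 7 entries
  2: index_entries start: n=7 cutoff=8
  3: mix_signals: 7 entries, threshold 8
Execution walk:
  mix_signals([2, 8, 3, 6, 8, 4, 5], 9) -> None  [called from index_entries, line 10]
Log origin:
  1: from main, line 27
  2: from index_entries, line 9
  3: from mix_signals, line 2
  4: from index_entries, line 11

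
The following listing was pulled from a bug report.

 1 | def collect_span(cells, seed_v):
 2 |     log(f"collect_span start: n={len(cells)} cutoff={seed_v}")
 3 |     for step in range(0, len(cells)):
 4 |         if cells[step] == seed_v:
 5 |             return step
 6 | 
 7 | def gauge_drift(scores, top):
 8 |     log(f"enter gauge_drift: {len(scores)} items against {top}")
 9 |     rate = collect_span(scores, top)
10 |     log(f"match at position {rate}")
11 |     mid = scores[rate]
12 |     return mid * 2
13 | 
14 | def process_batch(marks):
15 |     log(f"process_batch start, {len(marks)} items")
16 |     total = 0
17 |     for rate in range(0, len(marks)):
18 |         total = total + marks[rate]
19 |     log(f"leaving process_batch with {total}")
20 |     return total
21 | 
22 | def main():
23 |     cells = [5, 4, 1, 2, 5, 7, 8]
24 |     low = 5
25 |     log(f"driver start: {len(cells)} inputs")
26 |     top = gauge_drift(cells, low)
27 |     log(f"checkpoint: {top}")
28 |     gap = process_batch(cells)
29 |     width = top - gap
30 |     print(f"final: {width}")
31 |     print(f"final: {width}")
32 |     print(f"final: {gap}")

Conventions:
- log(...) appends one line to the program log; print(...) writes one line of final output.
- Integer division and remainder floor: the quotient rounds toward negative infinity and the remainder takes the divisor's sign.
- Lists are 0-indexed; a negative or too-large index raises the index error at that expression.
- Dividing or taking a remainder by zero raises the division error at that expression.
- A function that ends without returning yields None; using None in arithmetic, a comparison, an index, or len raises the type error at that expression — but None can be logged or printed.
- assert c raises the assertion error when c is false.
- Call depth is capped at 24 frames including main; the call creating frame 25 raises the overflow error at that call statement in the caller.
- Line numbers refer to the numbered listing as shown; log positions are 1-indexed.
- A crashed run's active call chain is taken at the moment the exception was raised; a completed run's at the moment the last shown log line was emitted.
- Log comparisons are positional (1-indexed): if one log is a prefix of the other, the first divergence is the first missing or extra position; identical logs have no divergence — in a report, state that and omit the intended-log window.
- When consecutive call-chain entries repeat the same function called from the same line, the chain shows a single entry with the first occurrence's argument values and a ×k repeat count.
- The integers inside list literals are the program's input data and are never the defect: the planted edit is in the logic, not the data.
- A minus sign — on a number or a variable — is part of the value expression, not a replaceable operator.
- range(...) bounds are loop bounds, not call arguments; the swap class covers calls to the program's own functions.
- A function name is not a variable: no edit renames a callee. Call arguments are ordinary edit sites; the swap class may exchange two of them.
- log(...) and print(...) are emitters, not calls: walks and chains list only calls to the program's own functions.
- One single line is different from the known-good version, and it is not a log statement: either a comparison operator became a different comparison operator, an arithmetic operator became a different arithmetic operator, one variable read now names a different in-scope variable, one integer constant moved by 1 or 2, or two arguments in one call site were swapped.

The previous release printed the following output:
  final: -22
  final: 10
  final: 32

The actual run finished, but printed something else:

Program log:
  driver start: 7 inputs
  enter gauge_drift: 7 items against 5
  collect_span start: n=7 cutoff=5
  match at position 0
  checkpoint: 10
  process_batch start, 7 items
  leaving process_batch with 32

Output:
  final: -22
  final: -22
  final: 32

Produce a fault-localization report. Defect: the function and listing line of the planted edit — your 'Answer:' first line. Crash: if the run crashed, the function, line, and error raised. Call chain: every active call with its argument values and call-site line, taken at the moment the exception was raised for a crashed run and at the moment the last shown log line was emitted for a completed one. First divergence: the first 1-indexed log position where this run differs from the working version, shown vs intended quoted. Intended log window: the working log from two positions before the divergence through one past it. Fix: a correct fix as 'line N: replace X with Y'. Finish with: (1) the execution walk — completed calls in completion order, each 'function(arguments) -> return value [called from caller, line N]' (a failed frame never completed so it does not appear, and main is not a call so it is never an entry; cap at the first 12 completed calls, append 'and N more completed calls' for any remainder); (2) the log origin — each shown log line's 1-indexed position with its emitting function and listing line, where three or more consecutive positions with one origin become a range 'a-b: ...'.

Answer: the defect is in main at line 31.
Key observation: No log line changed; the fault shows up purely in the output.
Call chain: main -> process_batch([5, 4, 1, 2, 5, 7, 8]) (called at line 28).
First divergence: none — the logs agree in full.
Execution walk:
  collect_span([5, 4, 1, 2, 5, 7, 8], 5) -> 0  [called from gauge_drift, line 9]
  gauge_drift([5, 4, 1, 2, 5, 7, 8], 5) -> 10  [called from main, line 26]
  process_batch([5, 4, 1, 2, 5, 7, 8]) -> 32  [called from main, line 28]
Log origins:
  1: emitted by main (line 25)
  2: emitted by gauge_drift (line 8)
  3: emitted by collect_span (line 2)
  4: emitted by gauge_drift (line 10)
  5: emitted by main (line 27)
  6: emitted by process_batch (line 15)
  7: emitted by process_batch (line 19)
A correct fix: line 31: replace `width` with `top`.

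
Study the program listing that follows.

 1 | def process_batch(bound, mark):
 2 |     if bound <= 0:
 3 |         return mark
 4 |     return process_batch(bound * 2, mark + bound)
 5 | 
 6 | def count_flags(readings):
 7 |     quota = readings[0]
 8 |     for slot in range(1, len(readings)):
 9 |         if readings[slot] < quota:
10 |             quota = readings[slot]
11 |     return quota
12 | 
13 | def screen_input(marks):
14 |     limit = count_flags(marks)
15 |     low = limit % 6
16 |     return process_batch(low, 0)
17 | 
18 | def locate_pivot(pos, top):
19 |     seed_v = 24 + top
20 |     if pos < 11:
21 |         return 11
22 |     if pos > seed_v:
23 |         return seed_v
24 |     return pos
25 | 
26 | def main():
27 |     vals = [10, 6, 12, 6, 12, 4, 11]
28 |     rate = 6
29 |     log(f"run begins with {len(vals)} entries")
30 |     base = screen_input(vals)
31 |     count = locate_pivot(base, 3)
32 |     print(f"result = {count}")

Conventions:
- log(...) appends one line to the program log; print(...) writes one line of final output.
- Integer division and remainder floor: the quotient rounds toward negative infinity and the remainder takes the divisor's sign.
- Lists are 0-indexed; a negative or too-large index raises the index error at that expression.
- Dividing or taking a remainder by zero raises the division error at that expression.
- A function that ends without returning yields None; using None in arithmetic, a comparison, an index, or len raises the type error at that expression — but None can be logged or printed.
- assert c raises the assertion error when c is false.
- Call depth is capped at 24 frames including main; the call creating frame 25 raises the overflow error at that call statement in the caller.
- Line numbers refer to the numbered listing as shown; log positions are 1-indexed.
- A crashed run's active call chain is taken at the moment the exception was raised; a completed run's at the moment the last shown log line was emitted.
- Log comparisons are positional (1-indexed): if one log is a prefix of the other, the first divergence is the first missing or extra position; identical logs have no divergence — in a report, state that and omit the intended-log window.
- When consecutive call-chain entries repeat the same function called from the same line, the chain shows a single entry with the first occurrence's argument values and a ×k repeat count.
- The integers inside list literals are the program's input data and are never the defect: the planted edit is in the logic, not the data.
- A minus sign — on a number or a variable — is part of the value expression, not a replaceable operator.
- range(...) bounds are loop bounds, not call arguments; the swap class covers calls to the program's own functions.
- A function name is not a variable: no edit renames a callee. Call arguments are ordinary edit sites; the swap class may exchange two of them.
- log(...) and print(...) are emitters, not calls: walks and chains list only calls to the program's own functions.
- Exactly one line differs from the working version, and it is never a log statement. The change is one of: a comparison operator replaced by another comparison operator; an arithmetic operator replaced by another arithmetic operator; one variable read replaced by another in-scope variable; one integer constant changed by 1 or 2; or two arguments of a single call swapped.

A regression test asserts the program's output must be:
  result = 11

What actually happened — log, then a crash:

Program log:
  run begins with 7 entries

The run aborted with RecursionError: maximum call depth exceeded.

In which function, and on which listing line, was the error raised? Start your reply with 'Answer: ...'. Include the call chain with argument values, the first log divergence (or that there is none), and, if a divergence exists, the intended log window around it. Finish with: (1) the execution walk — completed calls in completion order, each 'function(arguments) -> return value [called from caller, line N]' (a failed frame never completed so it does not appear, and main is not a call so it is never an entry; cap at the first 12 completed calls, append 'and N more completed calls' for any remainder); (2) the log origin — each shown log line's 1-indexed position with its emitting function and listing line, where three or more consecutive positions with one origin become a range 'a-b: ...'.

Answer: the error was raised in process_batch, line 4.
Core observation: Every log line matches the working run — the failure is the only observable divergence.
Call chain: main -> screen_input([10, 6, 12, 6, 12, 4, 11]) (called at line 30) -> process_batch(4, 0) (called at line 16) -> process_batch(8, 4) (called at line 4) ×21.
First divergence: none; the two logs match at every position.
Execution walk:
  count_flags([10, 6, 12, 6, 12, 4, 11]) -> 4  [called from screen_input, line 14]
Log line origins:
  1: emitted by main (line 29)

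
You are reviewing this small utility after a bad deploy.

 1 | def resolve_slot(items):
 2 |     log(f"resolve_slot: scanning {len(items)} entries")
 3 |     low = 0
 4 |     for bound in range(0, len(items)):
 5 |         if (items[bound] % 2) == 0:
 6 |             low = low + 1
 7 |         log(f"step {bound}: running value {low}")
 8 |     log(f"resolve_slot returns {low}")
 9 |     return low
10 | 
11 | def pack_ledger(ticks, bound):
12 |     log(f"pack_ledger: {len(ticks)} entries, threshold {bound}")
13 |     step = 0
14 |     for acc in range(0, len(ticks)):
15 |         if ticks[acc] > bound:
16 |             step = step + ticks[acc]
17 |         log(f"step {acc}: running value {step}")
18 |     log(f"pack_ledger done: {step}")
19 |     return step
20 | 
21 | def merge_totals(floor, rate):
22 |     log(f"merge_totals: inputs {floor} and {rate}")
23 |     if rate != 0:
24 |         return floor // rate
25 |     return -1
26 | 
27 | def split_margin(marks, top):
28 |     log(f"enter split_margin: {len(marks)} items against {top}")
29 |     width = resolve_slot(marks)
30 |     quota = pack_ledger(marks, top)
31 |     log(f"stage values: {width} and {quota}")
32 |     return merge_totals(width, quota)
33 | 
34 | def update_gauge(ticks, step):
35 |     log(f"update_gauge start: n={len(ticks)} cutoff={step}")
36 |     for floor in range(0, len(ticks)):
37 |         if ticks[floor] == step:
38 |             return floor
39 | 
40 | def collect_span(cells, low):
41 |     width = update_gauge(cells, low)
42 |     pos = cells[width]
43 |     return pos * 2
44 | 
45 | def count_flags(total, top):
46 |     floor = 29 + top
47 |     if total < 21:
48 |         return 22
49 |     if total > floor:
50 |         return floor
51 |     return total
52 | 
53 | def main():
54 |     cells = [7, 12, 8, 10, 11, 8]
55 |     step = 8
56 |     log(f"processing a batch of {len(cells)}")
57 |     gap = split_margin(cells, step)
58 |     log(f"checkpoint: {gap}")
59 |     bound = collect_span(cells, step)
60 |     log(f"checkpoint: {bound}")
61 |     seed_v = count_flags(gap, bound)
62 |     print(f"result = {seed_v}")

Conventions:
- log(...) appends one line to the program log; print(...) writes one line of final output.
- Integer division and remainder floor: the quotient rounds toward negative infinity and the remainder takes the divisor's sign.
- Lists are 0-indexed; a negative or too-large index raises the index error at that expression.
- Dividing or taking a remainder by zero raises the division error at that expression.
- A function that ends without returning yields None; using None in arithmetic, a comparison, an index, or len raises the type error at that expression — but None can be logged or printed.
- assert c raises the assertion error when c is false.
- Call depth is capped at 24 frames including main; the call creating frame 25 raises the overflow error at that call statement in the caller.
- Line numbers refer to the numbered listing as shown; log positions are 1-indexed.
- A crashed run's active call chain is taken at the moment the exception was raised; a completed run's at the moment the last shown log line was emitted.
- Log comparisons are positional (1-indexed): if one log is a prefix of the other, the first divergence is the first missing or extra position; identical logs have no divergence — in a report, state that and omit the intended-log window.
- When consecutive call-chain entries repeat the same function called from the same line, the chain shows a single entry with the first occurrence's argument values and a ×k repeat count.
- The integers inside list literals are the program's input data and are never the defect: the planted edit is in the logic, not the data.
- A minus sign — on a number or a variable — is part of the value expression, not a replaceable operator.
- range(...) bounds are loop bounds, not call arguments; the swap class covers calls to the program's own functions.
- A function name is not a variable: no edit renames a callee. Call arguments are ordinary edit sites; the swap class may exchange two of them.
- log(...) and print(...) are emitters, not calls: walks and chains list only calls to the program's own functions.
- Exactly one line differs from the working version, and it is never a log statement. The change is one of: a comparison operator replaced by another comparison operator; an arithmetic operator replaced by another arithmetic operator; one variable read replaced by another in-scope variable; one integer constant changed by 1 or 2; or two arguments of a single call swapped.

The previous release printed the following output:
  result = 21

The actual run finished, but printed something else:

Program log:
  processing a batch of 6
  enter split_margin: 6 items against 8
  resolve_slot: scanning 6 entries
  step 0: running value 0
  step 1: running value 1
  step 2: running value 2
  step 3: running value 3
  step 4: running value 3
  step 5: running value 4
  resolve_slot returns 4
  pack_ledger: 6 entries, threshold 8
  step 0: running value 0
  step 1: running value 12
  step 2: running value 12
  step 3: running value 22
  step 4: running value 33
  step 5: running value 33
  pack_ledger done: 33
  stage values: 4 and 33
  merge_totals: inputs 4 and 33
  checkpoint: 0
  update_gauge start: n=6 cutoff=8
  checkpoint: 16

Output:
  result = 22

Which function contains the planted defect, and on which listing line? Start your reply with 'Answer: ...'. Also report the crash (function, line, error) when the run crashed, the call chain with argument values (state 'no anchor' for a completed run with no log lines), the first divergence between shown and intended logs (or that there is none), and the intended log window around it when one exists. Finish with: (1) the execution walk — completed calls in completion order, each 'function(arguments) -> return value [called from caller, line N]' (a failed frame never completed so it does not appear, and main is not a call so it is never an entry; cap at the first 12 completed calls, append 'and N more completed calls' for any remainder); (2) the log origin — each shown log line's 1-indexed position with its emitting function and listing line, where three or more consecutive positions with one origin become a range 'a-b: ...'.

Answer: the defect is in count_flags at line 48.
Core observation: Every logged value matches the working version; the printed result is what differs.
Call chain: main.
First divergence: there is none — every log position agrees.
Execution walk:
  resolve_slot([7, 12, 8, 10, 11, 8]) -> 4  [called from split_margin, line 29]
  pack_ledger([7, 12, 8, 10, 11, 8], 8) -> 33  [called from split_margin, line 30]
  merge_totals(4, 33) -> 0  [called from split_margin, line 32]
  split_margin([7, 12, 8, 10, 11, 8], 8) -> 0  [called from main, line 57]
  update_gauge([7, 12, 8, 10, 11, 8], 8) -> 2  [called from collect_span, line 41]
  collect_span([7, 12, 8, 10, 11, 8], 8) -> 16  [called from main, line 59]
  count_flags(0, 16) -> 22  [called from main, line 61]
Log line origins:
  1 — main, line 56
  2 — split_margin, line 28
  3 — resolve_slot, line 2
  4-9 — resolve_slot, line 7
  10 — resolve_slot, line 8
  11 — pack_ledger, line 12
  12-17 — pack_ledger, line 17
  18 — pack_ledger, line 18
  19 — split_margin, line 31
  20 — merge_totals, line 22
  21 — main, line 58
  22 — update_gauge, line 35
  23 — main, line 60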